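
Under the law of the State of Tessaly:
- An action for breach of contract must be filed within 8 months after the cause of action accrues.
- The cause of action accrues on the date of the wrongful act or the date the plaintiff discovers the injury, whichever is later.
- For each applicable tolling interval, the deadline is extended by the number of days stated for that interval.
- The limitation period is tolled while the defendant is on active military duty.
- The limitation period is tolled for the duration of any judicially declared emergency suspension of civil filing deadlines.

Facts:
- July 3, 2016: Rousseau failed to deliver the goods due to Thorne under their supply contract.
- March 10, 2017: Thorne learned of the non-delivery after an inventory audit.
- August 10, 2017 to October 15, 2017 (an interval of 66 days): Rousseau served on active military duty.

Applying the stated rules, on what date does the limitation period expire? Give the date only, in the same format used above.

Because discovery on March 10, 2017 post-dates the July 3, 2016 act, accrual under the later-of rule falls on March 10, 2017.
Adding the 8 months base period to March 10, 2017 gives a deadline of November 10, 2017, before any tolling.
The defendant's active military service from August 10, 2017 to October 15, 2017 tolled the period for 66 days, extending the deadline to January 15, 2018.

January 15, 2018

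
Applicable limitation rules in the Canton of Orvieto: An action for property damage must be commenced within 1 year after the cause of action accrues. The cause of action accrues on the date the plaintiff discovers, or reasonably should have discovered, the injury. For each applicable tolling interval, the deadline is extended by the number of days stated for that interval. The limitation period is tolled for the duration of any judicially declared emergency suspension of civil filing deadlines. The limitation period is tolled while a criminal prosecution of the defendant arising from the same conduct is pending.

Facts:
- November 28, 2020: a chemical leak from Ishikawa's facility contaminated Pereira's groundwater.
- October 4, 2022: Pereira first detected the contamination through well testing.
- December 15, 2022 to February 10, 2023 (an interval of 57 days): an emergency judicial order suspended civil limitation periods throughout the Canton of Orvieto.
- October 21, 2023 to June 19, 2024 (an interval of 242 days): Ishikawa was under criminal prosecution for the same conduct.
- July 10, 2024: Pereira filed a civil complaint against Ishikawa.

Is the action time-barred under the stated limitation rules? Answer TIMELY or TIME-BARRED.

Under the discovery rule, the claim accrued on October 4, 2022, when Pereira discovered the injury — not on the November 28, 2020 date of the underlying act.
1 year from October 4, 2022 is October 4, 2023.
The emergency suspension of filing deadlines from December 15, 2022 to February 10, 2023 tolled the period for 57 days, extending the deadline to November 30, 2023.
The pending criminal prosecution from October 21, 2023 to June 19, 2024 tolled the period for 242 days, extending the deadline to July 29, 2024.
Filing on July 10, 2024 beat the July 29, 2024 deadline — the action is timely.

TIMELY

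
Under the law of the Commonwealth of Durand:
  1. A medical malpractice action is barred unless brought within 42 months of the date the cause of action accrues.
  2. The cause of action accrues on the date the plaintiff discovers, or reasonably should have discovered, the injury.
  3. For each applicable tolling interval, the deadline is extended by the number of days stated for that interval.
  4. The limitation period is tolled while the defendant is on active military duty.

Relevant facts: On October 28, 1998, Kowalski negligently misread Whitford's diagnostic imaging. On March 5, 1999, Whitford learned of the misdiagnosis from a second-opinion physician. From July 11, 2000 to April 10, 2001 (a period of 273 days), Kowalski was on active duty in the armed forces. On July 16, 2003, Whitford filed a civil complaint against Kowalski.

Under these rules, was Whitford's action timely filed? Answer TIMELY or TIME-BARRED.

Accrual is tied to discovery, so the period began on March 5, 1999 rather than on October 28, 1998 when the act occurred.
The untolled deadline — 42 months after March 5, 1999 — is September 5, 2002.
Because the defendant's active military service ran from July 11, 2000 to April 10, 2001, the deadline is extended by 273 days to June 5, 2003.
Filing on July 16, 2003 missed the June 5, 2003 deadline — the action is time-barred.

TIME-BARRED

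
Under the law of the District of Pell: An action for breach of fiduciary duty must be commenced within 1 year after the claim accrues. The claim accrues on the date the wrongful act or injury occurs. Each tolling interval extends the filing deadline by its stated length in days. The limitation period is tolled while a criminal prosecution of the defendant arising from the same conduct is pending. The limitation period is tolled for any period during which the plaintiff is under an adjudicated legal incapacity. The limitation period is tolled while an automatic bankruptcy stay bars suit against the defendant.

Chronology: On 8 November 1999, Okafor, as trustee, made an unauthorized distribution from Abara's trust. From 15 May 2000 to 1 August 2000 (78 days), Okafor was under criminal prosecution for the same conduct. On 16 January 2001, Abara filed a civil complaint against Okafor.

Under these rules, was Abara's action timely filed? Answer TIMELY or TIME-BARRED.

TIMELY

The claim accrued on 8 November 1999, when the wrongful act occurred.
The untolled deadline — 1 year after 8 November 1999 — is 8 November 2000.
Because the pending criminal prosecution ran from 15 May 2000 to 1 August 2000, the deadline is extended by 78 days to 25 January 2001.
The 16 January 2001 filing precedes the 25 January 2001 deadline; the claim is timely.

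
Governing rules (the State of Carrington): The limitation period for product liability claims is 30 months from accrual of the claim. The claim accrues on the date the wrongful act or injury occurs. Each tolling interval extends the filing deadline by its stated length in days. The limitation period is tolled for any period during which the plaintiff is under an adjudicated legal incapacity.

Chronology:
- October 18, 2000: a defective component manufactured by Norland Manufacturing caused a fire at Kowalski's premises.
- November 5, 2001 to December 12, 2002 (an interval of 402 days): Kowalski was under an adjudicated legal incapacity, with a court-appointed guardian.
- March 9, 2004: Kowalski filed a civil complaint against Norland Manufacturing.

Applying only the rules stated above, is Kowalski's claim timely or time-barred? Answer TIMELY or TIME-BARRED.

The claim accrued on October 18, 2000, when the wrongful act occurred.
Adding the 30 months base period to October 18, 2000 gives a deadline of April 18, 2003, before any tolling.
Because the plaintiff's legal incapacity ran from November 5, 2001 to December 12, 2002, the deadline is extended by 402 days to May 24, 2004.
Kowalski filed on March 9, 2004, before the May 24, 2004 deadline, so the action is timely.

TIMELY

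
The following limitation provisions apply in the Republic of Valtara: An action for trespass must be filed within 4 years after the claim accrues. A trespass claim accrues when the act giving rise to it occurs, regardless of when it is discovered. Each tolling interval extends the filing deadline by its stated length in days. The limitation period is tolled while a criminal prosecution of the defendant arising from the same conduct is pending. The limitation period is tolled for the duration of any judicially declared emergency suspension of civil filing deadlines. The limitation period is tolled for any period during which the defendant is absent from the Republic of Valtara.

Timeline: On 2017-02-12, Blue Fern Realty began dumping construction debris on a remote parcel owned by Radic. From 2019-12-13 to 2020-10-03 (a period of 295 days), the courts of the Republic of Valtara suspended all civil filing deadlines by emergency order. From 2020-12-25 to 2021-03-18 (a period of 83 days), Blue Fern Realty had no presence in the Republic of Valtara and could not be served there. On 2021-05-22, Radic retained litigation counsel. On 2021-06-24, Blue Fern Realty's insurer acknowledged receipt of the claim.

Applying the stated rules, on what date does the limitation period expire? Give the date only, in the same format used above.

The limitation period began to run on 2017-02-12.
The untolled deadline — 4 years after 2017-02-12 — is 2021-02-12.
The emergency suspension of filing deadlines from 2019-12-13 to 2020-10-03 tolled the period for 295 days, extending the deadline to 2021-12-04.
Because the defendant's absence from the jurisdiction ran from 2020-12-25 to 2021-03-18, the deadline is extended by 83 days to 2022-02-25.
Nothing else in the chronology tolls or restarts the period.

2022-02-25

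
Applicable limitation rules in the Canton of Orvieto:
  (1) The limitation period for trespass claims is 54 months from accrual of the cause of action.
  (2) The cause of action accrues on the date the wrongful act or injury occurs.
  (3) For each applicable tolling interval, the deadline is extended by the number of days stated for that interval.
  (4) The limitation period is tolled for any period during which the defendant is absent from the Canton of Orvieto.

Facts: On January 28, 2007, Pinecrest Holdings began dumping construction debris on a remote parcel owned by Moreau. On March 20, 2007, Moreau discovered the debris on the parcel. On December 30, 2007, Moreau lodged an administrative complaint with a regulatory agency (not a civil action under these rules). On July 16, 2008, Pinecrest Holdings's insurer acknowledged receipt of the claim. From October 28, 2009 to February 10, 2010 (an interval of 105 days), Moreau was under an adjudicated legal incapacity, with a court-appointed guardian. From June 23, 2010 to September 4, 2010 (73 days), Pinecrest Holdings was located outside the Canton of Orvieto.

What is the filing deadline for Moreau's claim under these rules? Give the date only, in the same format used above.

October 9, 2011

Accrual is governed by the date of the act, so the period began to run on January 28, 2007; the later discovery on March 20, 2007 is irrelevant under the stated rule.
The untolled deadline — 54 months after January 28, 2007 — is July 28, 2011.
The defendant's absence from the jurisdiction from June 23, 2010 to September 4, 2010 tolled the period for 73 days, extending the deadline to October 9, 2011.
No stated provision tolls the period for the plaintiff's incapacity, so the interval from October 28, 2009 to February 10, 2010 has no effect on the deadline.
The other events in the timeline have no effect on the limitation period under the stated rules.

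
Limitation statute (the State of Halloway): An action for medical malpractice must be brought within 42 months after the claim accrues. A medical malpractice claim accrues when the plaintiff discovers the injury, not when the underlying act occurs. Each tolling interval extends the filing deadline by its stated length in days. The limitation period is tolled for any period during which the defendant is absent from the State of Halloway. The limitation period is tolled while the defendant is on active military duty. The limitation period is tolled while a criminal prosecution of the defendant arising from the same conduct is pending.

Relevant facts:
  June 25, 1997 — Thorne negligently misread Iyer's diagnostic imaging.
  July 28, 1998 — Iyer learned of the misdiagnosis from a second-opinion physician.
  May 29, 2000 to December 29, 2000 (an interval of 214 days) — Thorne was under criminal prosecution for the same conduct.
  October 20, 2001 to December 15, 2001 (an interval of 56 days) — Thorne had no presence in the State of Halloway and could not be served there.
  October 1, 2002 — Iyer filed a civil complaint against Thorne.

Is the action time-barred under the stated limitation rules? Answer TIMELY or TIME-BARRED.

TIMELY

Under the discovery rule, the claim accrued on July 28, 1998, when Iyer discovered the injury — not on the June 25, 1997 date of the underlying act.
Adding the 42 months base period to July 28, 1998 gives a deadline of January 28, 2002, before any tolling.
Because the pending criminal prosecution ran from May 29, 2000 to December 29, 2000, the deadline is extended by 214 days to August 30, 2002.
Because the defendant's absence from the jurisdiction ran from October 20, 2001 to December 15, 2001, the deadline is extended by 56 days to October 25, 2002.
Filing on October 1, 2002 beat the October 25, 2002 deadline — the action is timely.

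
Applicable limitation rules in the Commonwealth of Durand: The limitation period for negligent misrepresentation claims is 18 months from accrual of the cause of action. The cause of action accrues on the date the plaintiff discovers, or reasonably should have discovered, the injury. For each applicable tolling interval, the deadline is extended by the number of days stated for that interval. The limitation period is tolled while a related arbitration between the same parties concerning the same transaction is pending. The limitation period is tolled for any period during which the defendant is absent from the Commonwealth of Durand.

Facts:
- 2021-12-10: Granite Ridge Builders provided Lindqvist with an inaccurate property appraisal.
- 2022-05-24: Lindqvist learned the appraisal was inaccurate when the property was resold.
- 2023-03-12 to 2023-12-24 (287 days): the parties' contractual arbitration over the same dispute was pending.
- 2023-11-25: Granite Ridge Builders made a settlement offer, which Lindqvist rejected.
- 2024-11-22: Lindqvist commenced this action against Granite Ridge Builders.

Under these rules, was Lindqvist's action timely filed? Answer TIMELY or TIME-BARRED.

TIME-BARRED

Accrual is tied to discovery, so the period began on 2022-05-24 rather than on 2021-12-10 when the act occurred.
18 months from 2022-05-24 is 2023-11-24.
The period was tolled for 287 days by the pending related arbitration (2023-03-12 to 2023-12-24), pushing the deadline to 2024-09-06.
The other events in the timeline have no effect on the limitation period under the stated rules.
Lindqvist filed on 2024-11-22, after the 2024-09-06 deadline, so the action is time-barred.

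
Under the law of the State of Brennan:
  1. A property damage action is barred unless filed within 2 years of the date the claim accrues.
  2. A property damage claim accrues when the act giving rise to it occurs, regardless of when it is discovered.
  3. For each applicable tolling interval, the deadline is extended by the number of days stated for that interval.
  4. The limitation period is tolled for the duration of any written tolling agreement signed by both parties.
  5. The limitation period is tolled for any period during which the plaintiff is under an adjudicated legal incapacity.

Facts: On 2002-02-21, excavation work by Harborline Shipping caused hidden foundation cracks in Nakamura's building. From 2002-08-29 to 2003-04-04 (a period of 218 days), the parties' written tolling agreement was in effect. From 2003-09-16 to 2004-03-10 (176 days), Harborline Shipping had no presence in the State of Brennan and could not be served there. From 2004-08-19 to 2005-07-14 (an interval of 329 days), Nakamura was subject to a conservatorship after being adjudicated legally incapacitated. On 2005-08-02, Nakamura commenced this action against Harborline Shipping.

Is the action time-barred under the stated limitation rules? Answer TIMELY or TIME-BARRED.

The claim accrued on 2002-02-21, when the wrongful act occurred.
2 years from 2002-02-21 is 2004-02-21.
Because the written tolling agreement ran from 2002-08-29 to 2003-04-04, the deadline is extended by 218 days to 2004-09-26.
The period was tolled for 329 days by the plaintiff's legal incapacity (2004-08-19 to 2005-07-14), pushing the deadline to 2005-08-21.
The defendant's absence from the jurisdiction from 2003-09-16 to 2004-03-10 does not toll the period, because no stated rule makes the defendant's absence a tolling event.
Filing on 2005-08-02 beat the 2005-08-21 deadline — the action is timely.

TIMELY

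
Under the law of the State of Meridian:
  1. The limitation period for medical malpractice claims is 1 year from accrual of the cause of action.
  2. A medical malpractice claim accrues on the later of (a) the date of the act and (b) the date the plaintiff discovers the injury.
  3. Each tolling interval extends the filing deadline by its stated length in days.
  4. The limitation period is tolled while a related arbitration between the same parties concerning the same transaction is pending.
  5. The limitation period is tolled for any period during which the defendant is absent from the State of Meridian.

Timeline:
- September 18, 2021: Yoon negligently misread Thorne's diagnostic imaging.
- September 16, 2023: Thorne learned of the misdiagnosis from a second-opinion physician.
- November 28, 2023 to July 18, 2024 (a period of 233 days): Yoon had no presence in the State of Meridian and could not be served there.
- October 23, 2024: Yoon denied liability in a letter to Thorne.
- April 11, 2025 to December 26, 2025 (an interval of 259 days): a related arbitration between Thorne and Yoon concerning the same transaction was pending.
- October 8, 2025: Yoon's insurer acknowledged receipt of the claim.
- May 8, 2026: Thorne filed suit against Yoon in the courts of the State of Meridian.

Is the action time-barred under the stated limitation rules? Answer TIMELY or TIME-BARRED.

TIME-BARRED

The claim accrued on September 16, 2023 — the later of the September 18, 2021 act and the September 16, 2023 discovery.
1 year from September 16, 2023 is September 16, 2024.
The defendant's absence from the jurisdiction from November 28, 2023 to July 18, 2024 tolled the period for 233 days, extending the deadline to May 7, 2025.
Because the pending related arbitration ran from April 11, 2025 to December 26, 2025, the deadline is extended by 259 days to January 21, 2026.
None of the other events listed affects the running of the period under the stated rules.
Thorne filed on May 8, 2026, after the January 21, 2026 deadline, so the action is time-barred.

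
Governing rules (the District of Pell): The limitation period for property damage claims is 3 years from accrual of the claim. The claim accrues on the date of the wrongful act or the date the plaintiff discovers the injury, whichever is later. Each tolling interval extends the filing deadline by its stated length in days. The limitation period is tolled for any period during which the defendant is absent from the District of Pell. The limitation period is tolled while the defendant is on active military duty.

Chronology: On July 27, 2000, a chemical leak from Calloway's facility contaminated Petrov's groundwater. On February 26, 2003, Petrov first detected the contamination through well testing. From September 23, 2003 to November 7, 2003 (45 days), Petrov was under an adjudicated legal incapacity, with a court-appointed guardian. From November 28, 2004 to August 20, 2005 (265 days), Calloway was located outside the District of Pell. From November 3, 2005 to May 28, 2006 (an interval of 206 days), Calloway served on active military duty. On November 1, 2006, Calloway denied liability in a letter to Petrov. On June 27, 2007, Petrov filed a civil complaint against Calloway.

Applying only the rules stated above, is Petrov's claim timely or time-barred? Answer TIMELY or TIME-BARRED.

The claim accrued on February 26, 2003 — the later of the July 27, 2000 act and the February 26, 2003 discovery.
The untolled deadline — 3 years after February 26, 2003 — is February 26, 2006.
The defendant's absence from the jurisdiction from November 28, 2004 to August 20, 2005 tolled the period for 265 days, extending the deadline to November 18, 2006.
The period was tolled for 206 days by the defendant's active military service (November 3, 2005 to May 28, 2006), pushing the deadline to June 12, 2007.
No stated provision tolls the period for the plaintiff's incapacity, so the interval from September 23, 2003 to November 7, 2003 has no effect on the deadline.
None of the other events listed affects the running of the period under the stated rules.
The June 27, 2007 filing falls after the June 12, 2007 deadline; the claim is time-barred.

TIME-BARRED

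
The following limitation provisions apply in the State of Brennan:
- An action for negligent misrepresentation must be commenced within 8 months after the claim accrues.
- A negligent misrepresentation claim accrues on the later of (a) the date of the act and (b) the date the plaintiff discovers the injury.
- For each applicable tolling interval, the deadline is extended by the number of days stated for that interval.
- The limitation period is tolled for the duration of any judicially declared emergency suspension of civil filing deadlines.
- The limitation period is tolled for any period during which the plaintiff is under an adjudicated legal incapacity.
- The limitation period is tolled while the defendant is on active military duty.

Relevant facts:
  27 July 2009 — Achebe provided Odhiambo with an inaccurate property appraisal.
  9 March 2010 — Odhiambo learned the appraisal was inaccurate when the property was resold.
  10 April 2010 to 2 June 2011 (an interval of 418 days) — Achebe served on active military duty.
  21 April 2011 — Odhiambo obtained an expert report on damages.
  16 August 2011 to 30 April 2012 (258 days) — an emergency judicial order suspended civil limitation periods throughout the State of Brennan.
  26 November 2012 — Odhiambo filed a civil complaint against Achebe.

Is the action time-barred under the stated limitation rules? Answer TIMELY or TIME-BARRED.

Taking the later of the act (27 July 2009) and discovery (9 March 2010), the claim accrued on 9 March 2010.
Adding the 8 months base period to 9 March 2010 gives a deadline of 9 November 2010, before any tolling.
The defendant's active military service from 10 April 2010 to 2 June 2011 tolled the period for 418 days, extending the deadline to 1 January 2012.
Because the emergency suspension of filing deadlines ran from 16 August 2011 to 30 April 2012, the deadline is extended by 258 days to 15 September 2012.
None of the other events listed affects the running of the period under the stated rules.
Odhiambo filed on 26 November 2012, after the 15 September 2012 deadline, so the action is time-barred.

TIME-BARRED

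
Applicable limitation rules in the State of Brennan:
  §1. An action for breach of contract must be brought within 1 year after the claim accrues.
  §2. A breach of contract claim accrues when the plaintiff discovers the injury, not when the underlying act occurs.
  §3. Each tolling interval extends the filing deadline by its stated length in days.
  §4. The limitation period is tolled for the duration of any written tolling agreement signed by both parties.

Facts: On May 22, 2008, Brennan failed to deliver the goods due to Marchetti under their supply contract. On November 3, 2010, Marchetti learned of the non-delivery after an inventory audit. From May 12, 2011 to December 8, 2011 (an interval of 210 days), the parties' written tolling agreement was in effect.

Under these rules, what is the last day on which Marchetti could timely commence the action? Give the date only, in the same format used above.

May 31, 2012

The claim did not accrue until Marchetti discovered the injury on November 3, 2010; the May 22, 2008 act date does not start the clock under the stated rule.
The untolled deadline — 1 year after November 3, 2010 — is November 3, 2011.
The written tolling agreement from May 12, 2011 to December 8, 2011 tolled the period for 210 days, extending the deadline to May 31, 2012.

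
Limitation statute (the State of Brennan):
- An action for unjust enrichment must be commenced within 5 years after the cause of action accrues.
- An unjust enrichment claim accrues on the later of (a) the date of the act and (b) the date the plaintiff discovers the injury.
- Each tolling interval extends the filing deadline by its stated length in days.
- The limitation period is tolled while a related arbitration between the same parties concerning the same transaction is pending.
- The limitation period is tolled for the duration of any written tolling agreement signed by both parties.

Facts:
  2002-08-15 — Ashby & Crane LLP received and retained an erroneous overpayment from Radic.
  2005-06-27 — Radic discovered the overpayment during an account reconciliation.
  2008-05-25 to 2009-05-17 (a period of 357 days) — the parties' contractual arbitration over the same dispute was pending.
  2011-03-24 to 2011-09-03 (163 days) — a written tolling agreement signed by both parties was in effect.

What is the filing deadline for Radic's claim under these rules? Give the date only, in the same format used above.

2011-11-29

Because discovery on 2005-06-27 post-dates the 2002-08-15 act, accrual under the later-of rule falls on 2005-06-27.
5 years from 2005-06-27 is 2010-06-27.
Because the pending related arbitration ran from 2008-05-25 to 2009-05-17, the deadline is extended by 357 days to 2011-06-19.
The written tolling agreement from 2011-03-24 to 2011-09-03 tolled the period for 163 days, extending the deadline to 2011-11-29.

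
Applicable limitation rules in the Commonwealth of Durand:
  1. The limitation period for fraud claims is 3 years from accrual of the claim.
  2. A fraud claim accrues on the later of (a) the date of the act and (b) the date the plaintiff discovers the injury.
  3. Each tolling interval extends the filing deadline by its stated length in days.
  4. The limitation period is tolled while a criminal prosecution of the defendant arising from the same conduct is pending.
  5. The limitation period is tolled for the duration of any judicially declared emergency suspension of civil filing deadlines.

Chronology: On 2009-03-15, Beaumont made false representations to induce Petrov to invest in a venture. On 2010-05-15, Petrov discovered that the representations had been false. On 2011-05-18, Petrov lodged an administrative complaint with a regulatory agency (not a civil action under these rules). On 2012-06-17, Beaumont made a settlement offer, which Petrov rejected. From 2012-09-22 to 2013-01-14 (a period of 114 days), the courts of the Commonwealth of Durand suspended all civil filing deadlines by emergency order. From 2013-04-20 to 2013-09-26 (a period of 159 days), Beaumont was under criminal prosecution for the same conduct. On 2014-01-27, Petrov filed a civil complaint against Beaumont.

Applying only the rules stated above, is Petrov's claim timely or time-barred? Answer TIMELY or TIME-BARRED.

TIMELY

Because discovery on 2010-05-15 post-dates the 2009-03-15 act, accrual under the later-of rule falls on 2010-05-15.
Adding the 3 years base period to 2010-05-15 gives a deadline of 2013-05-15, before any tolling.
The period was tolled for 114 days by the emergency suspension of filing deadlines (2012-09-22 to 2013-01-14), pushing the deadline to 2013-09-06.
The period was tolled for 159 days by the pending criminal prosecution (2013-04-20 to 2013-09-26), pushing the deadline to 2014-02-12.
The other events in the timeline have no effect on the limitation period under the stated rules.
Petrov filed on 2014-01-27, before the 2014-02-12 deadline, so the action is timely.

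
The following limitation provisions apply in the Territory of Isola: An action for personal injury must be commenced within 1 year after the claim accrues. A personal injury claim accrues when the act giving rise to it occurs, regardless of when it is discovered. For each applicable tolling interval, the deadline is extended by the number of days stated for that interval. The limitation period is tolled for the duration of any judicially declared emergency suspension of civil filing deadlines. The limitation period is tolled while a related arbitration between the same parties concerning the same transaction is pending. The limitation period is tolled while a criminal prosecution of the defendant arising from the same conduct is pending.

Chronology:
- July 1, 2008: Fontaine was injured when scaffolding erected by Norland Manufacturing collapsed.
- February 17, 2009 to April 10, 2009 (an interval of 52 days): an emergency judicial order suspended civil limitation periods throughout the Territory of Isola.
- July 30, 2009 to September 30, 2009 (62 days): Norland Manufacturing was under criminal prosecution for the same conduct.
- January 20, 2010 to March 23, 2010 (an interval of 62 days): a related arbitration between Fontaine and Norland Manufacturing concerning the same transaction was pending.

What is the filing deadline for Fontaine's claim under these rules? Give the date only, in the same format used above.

October 23, 2009

The limitation period began to run on July 1, 2008.
Adding the 1 year base period to July 1, 2008 gives a deadline of July 1, 2009, before any tolling.
The emergency suspension of filing deadlines from February 17, 2009 to April 10, 2009 tolled the period for 52 days, extending the deadline to August 22, 2009.
The period was tolled for 62 days by the pending criminal prosecution (July 30, 2009 to September 30, 2009), pushing the deadline to October 23, 2009.
By the time the pending related arbitration began on January 20, 2010, the limitation period had already expired on October 23, 2009; that interval cannot revive it.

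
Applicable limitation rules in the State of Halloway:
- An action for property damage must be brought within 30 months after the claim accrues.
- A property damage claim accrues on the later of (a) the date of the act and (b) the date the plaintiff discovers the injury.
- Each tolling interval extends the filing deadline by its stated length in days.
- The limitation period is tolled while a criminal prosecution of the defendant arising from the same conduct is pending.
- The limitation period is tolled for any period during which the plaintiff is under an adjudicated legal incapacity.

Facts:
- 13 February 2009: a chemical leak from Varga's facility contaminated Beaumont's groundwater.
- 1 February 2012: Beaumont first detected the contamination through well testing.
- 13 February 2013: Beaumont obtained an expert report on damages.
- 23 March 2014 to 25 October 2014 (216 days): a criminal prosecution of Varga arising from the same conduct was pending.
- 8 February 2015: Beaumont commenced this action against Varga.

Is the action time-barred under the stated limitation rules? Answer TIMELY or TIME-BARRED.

The claim accrued on 1 February 2012 — the later of the 13 February 2009 act and the 1 February 2012 discovery.
30 months from 1 February 2012 is 1 August 2014.
Because the pending criminal prosecution ran from 23 March 2014 to 25 October 2014, the deadline is extended by 216 days to 5 March 2015.
None of the other events listed affects the running of the period under the stated rules.
Filing on 8 February 2015 beat the 5 March 2015 deadline — the action is timely.

TIMELY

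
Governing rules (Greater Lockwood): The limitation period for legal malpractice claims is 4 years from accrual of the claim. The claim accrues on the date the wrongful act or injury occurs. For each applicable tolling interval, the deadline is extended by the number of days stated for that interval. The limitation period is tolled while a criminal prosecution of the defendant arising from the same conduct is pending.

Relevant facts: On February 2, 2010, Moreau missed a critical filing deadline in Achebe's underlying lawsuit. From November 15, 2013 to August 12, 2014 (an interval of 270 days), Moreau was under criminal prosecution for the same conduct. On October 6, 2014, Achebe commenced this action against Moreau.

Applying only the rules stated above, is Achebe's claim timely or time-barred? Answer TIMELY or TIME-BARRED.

The claim accrued on February 2, 2010, when the wrongful act occurred.
Adding the 4 years base period to February 2, 2010 gives a deadline of February 2, 2014, before any tolling.
The period was tolled for 270 days by the pending criminal prosecution (November 15, 2013 to August 12, 2014), pushing the deadline to October 30, 2014.
Achebe filed on October 6, 2014, before the October 30, 2014 deadline, so the action is timely.

TIMELY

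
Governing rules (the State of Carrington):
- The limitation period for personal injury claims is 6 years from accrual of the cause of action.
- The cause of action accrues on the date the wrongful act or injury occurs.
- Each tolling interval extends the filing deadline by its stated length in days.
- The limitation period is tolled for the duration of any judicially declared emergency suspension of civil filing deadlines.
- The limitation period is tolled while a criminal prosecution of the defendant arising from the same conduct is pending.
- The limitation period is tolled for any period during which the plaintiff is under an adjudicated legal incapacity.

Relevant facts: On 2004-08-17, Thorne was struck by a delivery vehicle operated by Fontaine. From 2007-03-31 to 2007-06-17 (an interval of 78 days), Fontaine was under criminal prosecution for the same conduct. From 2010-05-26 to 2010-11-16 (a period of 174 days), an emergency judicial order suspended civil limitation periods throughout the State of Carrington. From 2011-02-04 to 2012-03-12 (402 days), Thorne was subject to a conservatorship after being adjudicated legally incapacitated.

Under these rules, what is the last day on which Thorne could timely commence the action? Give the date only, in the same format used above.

The claim accrued on 2004-08-17, when the wrongful act occurred.
Adding the 6 years base period to 2004-08-17 gives a deadline of 2010-08-17, before any tolling.
The pending criminal prosecution from 2007-03-31 to 2007-06-17 tolled the period for 78 days, extending the deadline to 2010-11-03.
The period was tolled for 174 days by the emergency suspension of filing deadlines (2010-05-26 to 2010-11-16), pushing the deadline to 2011-04-26.
Because the plaintiff's legal incapacity ran from 2011-02-04 to 2012-03-12, the deadline is extended by 402 days to 2012-06-01.

2012-06-01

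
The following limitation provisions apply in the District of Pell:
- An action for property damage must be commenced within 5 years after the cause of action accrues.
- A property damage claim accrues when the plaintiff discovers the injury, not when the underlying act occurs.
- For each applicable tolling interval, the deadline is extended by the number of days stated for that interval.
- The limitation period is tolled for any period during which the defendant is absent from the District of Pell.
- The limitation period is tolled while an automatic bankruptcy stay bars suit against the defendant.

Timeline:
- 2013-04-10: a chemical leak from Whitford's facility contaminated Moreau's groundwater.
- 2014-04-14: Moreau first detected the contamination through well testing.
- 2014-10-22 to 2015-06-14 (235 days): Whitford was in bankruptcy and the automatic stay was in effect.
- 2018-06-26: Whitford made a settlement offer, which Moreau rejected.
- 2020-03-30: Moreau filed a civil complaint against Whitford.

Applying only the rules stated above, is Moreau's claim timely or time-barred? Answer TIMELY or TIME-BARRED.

The claim did not accrue until Moreau discovered the injury on 2014-04-14; the 2013-04-10 act date does not start the clock under the stated rule.
The untolled deadline — 5 years after 2014-04-14 — is 2019-04-14.
Because the automatic bankruptcy stay ran from 2014-10-22 to 2015-06-14, the deadline is extended by 235 days to 2019-12-05.
Nothing else in the chronology tolls or restarts the period.
Filing on 2020-03-30 missed the 2019-12-05 deadline — the action is time-barred.

TIME-BARRED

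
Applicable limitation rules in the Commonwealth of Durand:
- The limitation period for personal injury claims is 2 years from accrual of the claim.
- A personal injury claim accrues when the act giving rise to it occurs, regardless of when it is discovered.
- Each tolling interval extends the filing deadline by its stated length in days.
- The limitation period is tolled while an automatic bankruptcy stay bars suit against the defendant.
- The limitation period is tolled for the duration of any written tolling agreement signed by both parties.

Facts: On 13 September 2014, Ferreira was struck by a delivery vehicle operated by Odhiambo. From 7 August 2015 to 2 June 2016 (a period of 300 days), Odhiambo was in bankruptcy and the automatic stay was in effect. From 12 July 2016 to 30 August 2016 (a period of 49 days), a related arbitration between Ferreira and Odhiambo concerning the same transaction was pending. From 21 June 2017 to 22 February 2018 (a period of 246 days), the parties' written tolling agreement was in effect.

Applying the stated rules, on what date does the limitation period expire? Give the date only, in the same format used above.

13 March 2018

The claim accrued on 13 September 2014, the date of the act.
The untolled deadline — 2 years after 13 September 2014 — is 13 September 2016.
Because the automatic bankruptcy stay ran from 7 August 2015 to 2 June 2016, the deadline is extended by 300 days to 10 July 2017.
The period was tolled for 246 days by the written tolling agreement (21 June 2017 to 22 February 2018), pushing the deadline to 13 March 2018.
No stated provision tolls the period for a pending arbitration, so the interval from 12 July 2016 to 30 August 2016 has no effect on the deadline.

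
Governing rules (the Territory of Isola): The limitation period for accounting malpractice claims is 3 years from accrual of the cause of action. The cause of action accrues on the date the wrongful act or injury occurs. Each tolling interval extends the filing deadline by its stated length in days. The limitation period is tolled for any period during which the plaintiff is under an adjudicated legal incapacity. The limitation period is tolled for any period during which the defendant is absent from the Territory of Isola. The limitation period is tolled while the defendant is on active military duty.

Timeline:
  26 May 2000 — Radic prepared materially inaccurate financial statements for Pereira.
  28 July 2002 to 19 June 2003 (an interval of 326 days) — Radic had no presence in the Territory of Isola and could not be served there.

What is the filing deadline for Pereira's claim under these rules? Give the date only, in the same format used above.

The claim accrued on 26 May 2000, when the wrongful act occurred.
3 years from 26 May 2000 is 26 May 2003.
The period was tolled for 326 days by the defendant's absence from the jurisdiction (28 July 2002 to 19 June 2003), pushing the deadline to 16 April 2004.

16 April 2004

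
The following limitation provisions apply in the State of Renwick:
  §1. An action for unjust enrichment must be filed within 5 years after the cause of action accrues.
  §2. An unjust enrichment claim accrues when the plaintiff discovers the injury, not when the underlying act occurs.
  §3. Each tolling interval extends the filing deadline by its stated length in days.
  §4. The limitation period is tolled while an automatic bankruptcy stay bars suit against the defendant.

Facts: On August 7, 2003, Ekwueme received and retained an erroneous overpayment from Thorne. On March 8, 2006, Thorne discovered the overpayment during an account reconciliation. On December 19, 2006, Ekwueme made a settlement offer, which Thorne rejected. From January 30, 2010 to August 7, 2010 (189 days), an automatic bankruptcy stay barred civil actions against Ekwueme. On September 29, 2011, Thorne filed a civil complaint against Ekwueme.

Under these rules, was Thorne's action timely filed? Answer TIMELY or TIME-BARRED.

TIME-BARRED

Accrual is tied to discovery, so the period began on March 8, 2006 rather than on August 7, 2003 when the act occurred.
Adding the 5 years base period to March 8, 2006 gives a deadline of March 8, 2011, before any tolling.
The period was tolled for 189 days by the automatic bankruptcy stay (January 30, 2010 to August 7, 2010), pushing the deadline to September 13, 2011.
Nothing else in the chronology tolls or restarts the period.
Thorne filed on September 29, 2011, after the September 13, 2011 deadline, so the action is time-barred.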